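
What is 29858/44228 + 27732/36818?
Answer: 581460685/407096626 ≈ 1.4283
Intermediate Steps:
29858/44228 + 27732/36818 = 29858*(1/44228) + 27732*(1/36818) = 14929/22114 + 13866/18409 = 581460685/407096626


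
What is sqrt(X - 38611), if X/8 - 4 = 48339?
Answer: 97*sqrt(37) ≈ 590.03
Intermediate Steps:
X = 386744 (X = 32 + 8*48339 = 32 + 386712 = 386744)
sqrt(X - 38611) = sqrt(386744 - 38611) = sqrt(348133) = 97*sqrt(37)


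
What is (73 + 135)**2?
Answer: 43264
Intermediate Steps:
(73 + 135)**2 = 208**2 = 43264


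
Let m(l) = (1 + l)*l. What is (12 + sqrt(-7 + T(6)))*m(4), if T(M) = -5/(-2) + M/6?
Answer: 240 + 10*I*sqrt(14) ≈ 240.0 + 37.417*I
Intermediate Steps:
m(l) = l*(1 + l)
T(M) = 5/2 + M/6 (T(M) = -5*(-1/2) + M*(1/6) = 5/2 + M/6)
(12 + sqrt(-7 + T(6)))*m(4) = (12 + sqrt(-7 + (5/2 + (1/6)*6)))*(4*(1 + 4)) = (12 + sqrt(-7 + (5/2 + 1)))*(4*5) = (12 + sqrt(-7 + 7/2))*20 = (12 + sqrt(-7/2))*20 = (12 + I*sqrt(14)/2)*20 = 240 + 10*I*sqrt(14)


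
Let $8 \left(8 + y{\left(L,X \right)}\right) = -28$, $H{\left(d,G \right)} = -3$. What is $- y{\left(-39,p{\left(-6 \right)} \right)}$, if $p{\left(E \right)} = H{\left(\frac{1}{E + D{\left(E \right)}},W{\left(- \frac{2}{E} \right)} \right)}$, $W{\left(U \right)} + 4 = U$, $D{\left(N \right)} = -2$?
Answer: $\frac{23}{2} \approx 11.5$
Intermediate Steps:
$W{\left(U \right)} = -4 + U$
$p{\left(E \right)} = -3$
$y{\left(L,X \right)} = - \frac{23}{2}$ ($y{\left(L,X \right)} = -8 + \frac{1}{8} \left(-28\right) = -8 - \frac{7}{2} = - \frac{23}{2}$)
$- y{\left(-39,p{\left(-6 \right)} \right)} = \left(-1\right) \left(- \frac{23}{2}\right) = \frac{23}{2}$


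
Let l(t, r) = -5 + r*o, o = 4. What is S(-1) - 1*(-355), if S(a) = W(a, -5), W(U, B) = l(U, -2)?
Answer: 342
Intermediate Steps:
l(t, r) = -5 + 4*r (l(t, r) = -5 + r*4 = -5 + 4*r)
W(U, B) = -13 (W(U, B) = -5 + 4*(-2) = -5 - 8 = -13)
S(a) = -13
S(-1) - 1*(-355) = -13 - 1*(-355) = -13 + 355 = 342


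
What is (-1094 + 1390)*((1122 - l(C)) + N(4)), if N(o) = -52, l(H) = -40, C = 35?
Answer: 328560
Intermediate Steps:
(-1094 + 1390)*((1122 - l(C)) + N(4)) = (-1094 + 1390)*((1122 - 1*(-40)) - 52) = 296*((1122 + 40) - 52) = 296*(1162 - 52) = 296*1110 = 328560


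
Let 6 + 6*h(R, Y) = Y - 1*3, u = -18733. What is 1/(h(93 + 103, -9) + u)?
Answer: -1/18736 ≈ -5.3373e-5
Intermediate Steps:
h(R, Y) = -3/2 + Y/6 (h(R, Y) = -1 + (Y - 1*3)/6 = -1 + (Y - 3)/6 = -1 + (-3 + Y)/6 = -1 + (-½ + Y/6) = -3/2 + Y/6)
1/(h(93 + 103, -9) + u) = 1/((-3/2 + (⅙)*(-9)) - 18733) = 1/((-3/2 - 3/2) - 18733) = 1/(-3 - 18733) = 1/(-18736) = -1/18736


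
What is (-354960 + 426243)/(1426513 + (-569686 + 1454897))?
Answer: 71283/2311724 ≈ 0.030835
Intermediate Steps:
(-354960 + 426243)/(1426513 + (-569686 + 1454897)) = 71283/(1426513 + 885211) = 71283/2311724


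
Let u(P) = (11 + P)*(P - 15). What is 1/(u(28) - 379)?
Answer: 1/128 ≈ 0.0078125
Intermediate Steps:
u(P) = (-15 + P)*(11 + P) (u(P) = (11 + P)*(-15 + P) = (-15 + P)*(11 + P))
1/(u(28) - 379) = 1/((-165 + 28² - 4*28) - 379) = 1/((-165 + 784 - 112) - 379) = 1/(507 - 379) = 1/128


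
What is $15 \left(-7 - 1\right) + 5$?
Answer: $-115$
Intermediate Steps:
$15 \left(-7 - 1\right) + 5 = 15 \left(-8\right) + 5 = -120 + 5 = -115$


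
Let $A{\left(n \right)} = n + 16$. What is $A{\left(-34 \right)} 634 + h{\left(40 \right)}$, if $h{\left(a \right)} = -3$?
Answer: $-11415$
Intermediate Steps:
$A{\left(n \right)} = 16 + n$
$A{\left(-34 \right)} 634 + h{\left(40 \right)} = \left(16 - 34\right) 634 - 3 = \left(-18\right) 634 - 3 = -11412 - 3 = -11415$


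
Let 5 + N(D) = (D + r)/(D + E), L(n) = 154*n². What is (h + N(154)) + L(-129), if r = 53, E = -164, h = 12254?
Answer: 25749423/10 ≈ 2.5749e+6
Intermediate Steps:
N(D) = -5 + (53 + D)/(-164 + D) (N(D) = -5 + (D + 53)/(D - 164) = -5 + (53 + D)/(-164 + D))
(h + N(154)) + L(-129) = (12254 + (873 - 4*154)/(-164 + 154)) + 154*(-129)² = (12254 + (873 - 616)/(-10)) + 154*16641 = (12254 - ⅒*257) + 2562714 = (12254 - 257/10) + 2562714 = 122283/10 + 2562714 = 25749423/10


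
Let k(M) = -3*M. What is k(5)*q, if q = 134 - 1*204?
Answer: 1050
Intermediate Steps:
q = -70 (q = 134 - 204 = -70)
k(5)*q = -3*5*(-70) = -15*(-70) = 1050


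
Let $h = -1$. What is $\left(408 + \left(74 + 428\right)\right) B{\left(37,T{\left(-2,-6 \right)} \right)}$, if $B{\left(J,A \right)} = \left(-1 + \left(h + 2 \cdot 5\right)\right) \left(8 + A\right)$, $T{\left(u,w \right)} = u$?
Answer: $43680$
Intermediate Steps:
$B{\left(J,A \right)} = 64 + 8 A$ ($B{\left(J,A \right)} = \left(-1 + \left(-1 + 2 \cdot 5\right)\right) \left(8 + A\right) = \left(-1 + \left(-1 + 10\right)\right) \left(8 + A\right) = \left(-1 + 9\right) \left(8 + A\right) = 8 \left(8 + A\right) = 64 + 8 A$)
$\left(408 + \left(74 + 428\right)\right) B{\left(37,T{\left(-2,-6 \right)} \right)} = \left(408 + \left(74 + 428\right)\right) \left(64 + 8 \left(-2\right)\right) = \left(408 + 502\right) \left(64 - 16\right) = 910 \cdot 48 = 43680$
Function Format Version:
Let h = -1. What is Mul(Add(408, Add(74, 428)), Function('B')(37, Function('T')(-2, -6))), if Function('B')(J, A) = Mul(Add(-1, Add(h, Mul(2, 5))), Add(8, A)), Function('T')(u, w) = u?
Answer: 43680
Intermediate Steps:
Function('B')(J, A) = Add(64, Mul(8, A)) (Function('B')(J, A) = Mul(Add(-1, Add(-1, Mul(2, 5))), Add(8, A)) = Mul(Add(-1, Add(-1, 10)), Add(8, A)) = Mul(Add(-1, 9), Add(8, A)) = Mul(8, Add(8, A)) = Add(64, Mul(8, A)))
Mul(Add(408, Add(74, 428)), Function('B')(37, Function('T')(-2, -6))) = Mul(Add(408, Add(74, 428)), Add(64, Mul(8, -2))) = Mul(Add(408, 502), Add(64, -16)) = Mul(910, 48) = 43680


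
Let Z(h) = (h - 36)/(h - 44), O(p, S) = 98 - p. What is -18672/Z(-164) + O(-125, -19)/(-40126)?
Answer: -19480055047/1003150 ≈ -19419.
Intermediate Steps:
Z(h) = (-36 + h)/(-44 + h)
-18672/Z(-164) + O(-125, -19)/(-40126) = -18672*(-44 - 164)/(-36 - 164) + (98 - 1*(-125))/(-40126) = -18672/(-200/(-208)) + (98 + 125)*(-1/40126) = -18672/((-1/208*(-200))) + 223*(-1/40126) = -18672/25/26 - 223/40126 = -18672*26/25 - 223/40126 = -485472/25 - 223/40126 = -19480055047/1003150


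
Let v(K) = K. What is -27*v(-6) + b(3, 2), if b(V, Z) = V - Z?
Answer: 163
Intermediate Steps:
-27*v(-6) + b(3, 2) = -27*(-6) + (3 - 1*2) = 162 + (3 - 2) = 162 + 1 = 163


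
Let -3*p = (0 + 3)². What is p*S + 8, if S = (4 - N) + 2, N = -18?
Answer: -64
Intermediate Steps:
p = -3 (p = -(0 + 3)²/3 = -⅓*3² = -⅓*9 = -3)
S = 24 (S = (4 - 1*(-18)) + 2 = (4 + 18) + 2 = 22 + 2 = 24)
p*S + 8 = -3*24 + 8 = -72 + 8 = -64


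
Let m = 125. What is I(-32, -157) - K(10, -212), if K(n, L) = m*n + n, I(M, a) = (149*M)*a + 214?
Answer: 747530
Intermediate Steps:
I(M, a) = 214 + 149*M*a (I(M, a) = 149*M*a + 214 = 214 + 149*M*a)
K(n, L) = 126*n (K(n, L) = 125*n + n = 126*n)
I(-32, -157) - K(10, -212) = (214 + 149*(-32)*(-157)) - 126*10 = (214 + 748576) - 1*1260 = 748790 - 1260 = 747530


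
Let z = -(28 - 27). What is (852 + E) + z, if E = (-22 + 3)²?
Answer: 1212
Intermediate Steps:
z = -1 (z = -1*1 = -1)
E = 361 (E = (-19)² = 361)
(852 + E) + z = (852 + 361) - 1 = 1213 - 1 = 1212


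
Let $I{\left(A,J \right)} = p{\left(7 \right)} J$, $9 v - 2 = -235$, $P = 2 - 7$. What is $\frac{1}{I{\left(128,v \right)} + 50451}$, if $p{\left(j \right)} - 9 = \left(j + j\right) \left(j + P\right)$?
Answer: $\frac{9}{445438} \approx 2.0205 \cdot 10^{-5}$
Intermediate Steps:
$P = -5$
$p{\left(j \right)} = 9 + 2 j \left(-5 + j\right)$ ($p{\left(j \right)} = 9 + \left(j + j\right) \left(j - 5\right) = 9 + 2 j \left(-5 + j\right)$)
$v = - \frac{233}{9}$ ($v = \frac{2}{9} + \frac{1}{9} \left(-235\right) = \frac{2}{9} - \frac{235}{9} = - \frac{233}{9} \approx -25.889$)
$I{\left(A,J \right)} = 37 J$ ($I{\left(A,J \right)} = \left(9 - 70 + 2 \cdot 7^{2}\right) J = \left(9 - 70 + 2 \cdot 49\right) J = \left(9 - 70 + 98\right) J = 37 J$)
$\frac{1}{I{\left(128,v \right)} + 50451} = \frac{1}{37 \left(- \frac{233}{9}\right) + 50451} = \frac{1}{- \frac{8621}{9} + 50451} = \frac{1}{\frac{445438}{9}} = \frac{9}{445438}$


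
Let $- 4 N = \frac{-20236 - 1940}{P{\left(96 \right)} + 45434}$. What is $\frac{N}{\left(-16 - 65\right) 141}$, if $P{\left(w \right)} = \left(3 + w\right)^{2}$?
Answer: $- \frac{616}{70093215} \approx -8.7883 \cdot 10^{-6}$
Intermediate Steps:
$N = \frac{5544}{55235}$ ($N = - \frac{\left(-20236 - 1940\right) \frac{1}{\left(3 + 96\right)^{2} + 45434}}{4} = - \frac{\left(-22176\right) \frac{1}{99^{2} + 45434}}{4} = - \frac{\left(-22176\right) \frac{1}{9801 + 45434}}{4} = - \frac{\left(-22176\right) \frac{1}{55235}}{4} = \left(- \frac{1}{4}\right) \left(- \frac{22176}{55235}\right) = \frac{5544}{55235} \approx 0.10037$)
$\frac{N}{\left(-16 - 65\right) 141} = \frac{5544}{55235 \left(-16 - 65\right) 141} = \frac{5544}{55235 \left(\left(-81\right) 141\right)} = \frac{5544}{55235 \left(-11421\right)} = \frac{5544}{55235} \left(- \frac{1}{11421}\right) = - \frac{616}{70093215}$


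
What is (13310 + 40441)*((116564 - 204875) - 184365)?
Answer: -14656607676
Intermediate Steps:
(13310 + 40441)*((116564 - 204875) - 184365) = 53751*(-88311 - 184365) = 53751*(-272676) = -14656607676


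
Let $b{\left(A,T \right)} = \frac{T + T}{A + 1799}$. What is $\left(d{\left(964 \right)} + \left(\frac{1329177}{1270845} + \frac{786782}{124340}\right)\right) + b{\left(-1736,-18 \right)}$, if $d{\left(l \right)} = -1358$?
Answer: $- \frac{49819479105007}{36870602370} \approx -1351.2$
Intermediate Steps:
$b{\left(A,T \right)} = \frac{2 T}{1799 + A}$
$\left(d{\left(964 \right)} + \left(\frac{1329177}{1270845} + \frac{786782}{124340}\right)\right) + b{\left(-1736,-18 \right)} = \left(-1358 + \left(\frac{1329177}{1270845} + \frac{786782}{124340}\right)\right) + 2 \left(-18\right) \frac{1}{1799 - 1736} = \left(-1358 + \left(1329177 \cdot \frac{1}{1270845} + 786782 \cdot \frac{1}{124340}\right)\right) + 2 \left(-18\right) \frac{1}{63} = \left(-1358 + \left(\frac{443059}{423615} + \frac{393391}{62170}\right)\right) + 2 \left(-18\right) \frac{1}{63} = \left(-1358 + \frac{38838261299}{5267228910}\right) - \frac{4}{7} = - \frac{7114058598481}{5267228910} - \frac{4}{7} = - \frac{49819479105007}{36870602370}$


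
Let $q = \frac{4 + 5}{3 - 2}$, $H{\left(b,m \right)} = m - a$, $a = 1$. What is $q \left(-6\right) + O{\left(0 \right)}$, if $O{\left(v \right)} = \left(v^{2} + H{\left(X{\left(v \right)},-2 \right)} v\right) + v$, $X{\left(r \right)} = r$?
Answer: $-54$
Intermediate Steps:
$H{\left(b,m \right)} = -1 + m$ ($H{\left(b,m \right)} = m - 1 = -1 + m$)
$q = 9$ ($q = \frac{9}{1} = 9 \cdot 1 = 9$)
$O{\left(v \right)} = v^{2} - 2 v$ ($O{\left(v \right)} = \left(v^{2} + \left(-1 - 2\right) v\right) + v = \left(v^{2} - 3 v\right) + v = v^{2} - 2 v$)
$q \left(-6\right) + O{\left(0 \right)} = 9 \left(-6\right) + 0 \left(-2 + 0\right) = -54 + 0 \left(-2\right) = -54 + 0 = -54$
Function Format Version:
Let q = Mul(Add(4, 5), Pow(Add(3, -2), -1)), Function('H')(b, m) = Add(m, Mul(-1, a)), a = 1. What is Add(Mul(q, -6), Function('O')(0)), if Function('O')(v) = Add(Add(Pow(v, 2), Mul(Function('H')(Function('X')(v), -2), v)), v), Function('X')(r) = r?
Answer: -54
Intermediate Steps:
Function('H')(b, m) = Add(-1, m) (Function('H')(b, m) = Add(m, Mul(-1, 1)) = Add(m, -1) = Add(-1, m))
q = 9 (q = Mul(9, Pow(1, -1)) = Mul(9, 1) = 9)
Function('O')(v) = Add(Pow(v, 2), Mul(-2, v)) (Function('O')(v) = Add(Add(Pow(v, 2), Mul(Add(-1, -2), v)), v) = Add(Add(Pow(v, 2), Mul(-3, v)), v) = Add(Pow(v, 2), Mul(-2, v)))
Add(Mul(q, -6), Function('O')(0)) = Add(Mul(9, -6), Mul(0, Add(-2, 0))) = Add(-54, Mul(0, -2)) = Add(-54, 0) = -54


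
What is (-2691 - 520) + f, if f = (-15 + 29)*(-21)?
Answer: -3505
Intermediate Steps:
f = -294 (f = 14*(-21) = -294)
(-2691 - 520) + f = (-2691 - 520) - 294 = -3211 - 294 = -3505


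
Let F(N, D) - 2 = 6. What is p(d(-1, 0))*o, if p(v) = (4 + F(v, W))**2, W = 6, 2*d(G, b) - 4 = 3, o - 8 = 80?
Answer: 12672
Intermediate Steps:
o = 88 (o = 8 + 80 = 88)
d(G, b) = 7/2 (d(G, b) = 2 + (1/2)*3 = 2 + 3/2 = 7/2)
F(N, D) = 8 (F(N, D) = 2 + 6 = 8)
p(v) = 144 (p(v) = (4 + 8)**2 = 12**2 = 144)
p(d(-1, 0))*o = 144*88 = 12672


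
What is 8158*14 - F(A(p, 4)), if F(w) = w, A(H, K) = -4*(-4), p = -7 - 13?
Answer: 114196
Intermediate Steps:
p = -20
A(H, K) = 16
8158*14 - F(A(p, 4)) = 8158*14 - 1*16 = 114212 - 16 = 114196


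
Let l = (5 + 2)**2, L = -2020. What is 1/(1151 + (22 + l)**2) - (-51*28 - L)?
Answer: -3665663/6192 ≈ -592.00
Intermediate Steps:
l = 49 (l = 7**2 = 49)
1/(1151 + (22 + l)**2) - (-51*28 - L) = 1/(1151 + (22 + 49)**2) - (-51*28 - 1*(-2020)) = 1/(1151 + 71**2) - (-1428 + 2020) = 1/(1151 + 5041) - 1*592 = 1/6192 - 592 = -3665663/6192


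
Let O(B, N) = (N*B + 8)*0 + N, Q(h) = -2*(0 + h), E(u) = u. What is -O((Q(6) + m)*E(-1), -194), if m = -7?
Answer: 194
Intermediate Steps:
Q(h) = -2*h
O(B, N) = N (O(B, N) = (B*N + 8)*0 + N = (8 + B*N)*0 + N = 0 + N = N)
-O((Q(6) + m)*E(-1), -194) = -1*(-194) = 194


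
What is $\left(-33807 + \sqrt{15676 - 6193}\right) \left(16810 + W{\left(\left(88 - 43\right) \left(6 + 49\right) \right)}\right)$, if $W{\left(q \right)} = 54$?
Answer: $-570121248 + 16864 \sqrt{9483} \approx -5.6848 \cdot 10^{8}$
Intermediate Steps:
$\left(-33807 + \sqrt{15676 - 6193}\right) \left(16810 + W{\left(\left(88 - 43\right) \left(6 + 49\right) \right)}\right) = \left(-33807 + \sqrt{15676 - 6193}\right) \left(16810 + 54\right) = \left(-33807 + \sqrt{9483}\right) 16864 = -570121248 + 16864 \sqrt{9483}$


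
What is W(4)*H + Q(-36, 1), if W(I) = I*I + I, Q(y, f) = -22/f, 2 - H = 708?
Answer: -14142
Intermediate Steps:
H = -706 (H = 2 - 1*708 = 2 - 708 = -706)
W(I) = I + I² (W(I) = I² + I = I + I²)
W(4)*H + Q(-36, 1) = (4*(1 + 4))*(-706) - 22/1 = (4*5)*(-706) - 22*1 = 20*(-706) - 22 = -14120 - 22 = -14142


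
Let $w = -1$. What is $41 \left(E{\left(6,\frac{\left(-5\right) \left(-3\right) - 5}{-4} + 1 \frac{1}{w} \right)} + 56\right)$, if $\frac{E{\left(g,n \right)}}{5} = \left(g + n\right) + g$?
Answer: $\frac{8077}{2} \approx 4038.5$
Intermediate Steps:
$E{\left(g,n \right)} = 5 n + 10 g$ ($E{\left(g,n \right)} = 5 \left(\left(g + n\right) + g\right) = 5 \left(n + 2 g\right) = 5 n + 10 g$)
$41 \left(E{\left(6,\frac{\left(-5\right) \left(-3\right) - 5}{-4} + 1 \frac{1}{w} \right)} + 56\right) = 41 \left(\left(5 \left(\frac{\left(-5\right) \left(-3\right) - 5}{-4} + 1 \frac{1}{-1}\right) + 10 \cdot 6\right) + 56\right) = 41 \left(\left(5 \left(\left(15 - 5\right) \left(- \frac{1}{4}\right) + 1 \left(-1\right)\right) + 60\right) + 56\right) = 41 \left(\left(5 \left(10 \left(- \frac{1}{4}\right) - 1\right) + 60\right) + 56\right) = 41 \left(\left(5 \left(- \frac{5}{2} - 1\right) + 60\right) + 56\right) = 41 \left(\left(5 \left(- \frac{7}{2}\right) + 60\right) + 56\right) = 41 \left(\left(- \frac{35}{2} + 60\right) + 56\right) = 41 \left(\frac{85}{2} + 56\right) = 41 \cdot \frac{197}{2} = \frac{8077}{2}$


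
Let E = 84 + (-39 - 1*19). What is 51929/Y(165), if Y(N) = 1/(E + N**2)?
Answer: 1415117179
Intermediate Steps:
E = 26 (E = 84 + (-39 - 19) = 84 - 58 = 26)
Y(N) = 1/(26 + N**2)
51929/Y(165) = 51929/(1/(26 + 165**2)) = 51929/(1/(26 + 27225)) = 51929/(1/27251) = 51929*27251 = 1415117179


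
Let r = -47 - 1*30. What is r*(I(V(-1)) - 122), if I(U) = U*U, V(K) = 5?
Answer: 7469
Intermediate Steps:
r = -77 (r = -47 - 30 = -77)
I(U) = U**2
r*(I(V(-1)) - 122) = -77*(5**2 - 122) = -77*(25 - 122) = -77*(-97) = 7469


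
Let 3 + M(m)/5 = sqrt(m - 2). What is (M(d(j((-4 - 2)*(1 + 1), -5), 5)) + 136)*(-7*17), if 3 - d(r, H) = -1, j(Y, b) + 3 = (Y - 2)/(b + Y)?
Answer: -14399 - 595*sqrt(2) ≈ -15240.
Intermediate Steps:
j(Y, b) = -3 + (-2 + Y)/(Y + b) (j(Y, b) = -3 + (Y - 2)/(b + Y) = -3 + (-2 + Y)/(Y + b))
d(r, H) = 4 (d(r, H) = 3 - 1*(-1) = 3 + 1 = 4)
M(m) = -15 + 5*sqrt(-2 + m) (M(m) = -15 + 5*sqrt(m - 2) = -15 + 5*sqrt(-2 + m))
(M(d(j((-4 - 2)*(1 + 1), -5), 5)) + 136)*(-7*17) = ((-15 + 5*sqrt(-2 + 4)) + 136)*(-7*17) = ((-15 + 5*sqrt(2)) + 136)*(-119) = (121 + 5*sqrt(2))*(-119) = -14399 - 595*sqrt(2)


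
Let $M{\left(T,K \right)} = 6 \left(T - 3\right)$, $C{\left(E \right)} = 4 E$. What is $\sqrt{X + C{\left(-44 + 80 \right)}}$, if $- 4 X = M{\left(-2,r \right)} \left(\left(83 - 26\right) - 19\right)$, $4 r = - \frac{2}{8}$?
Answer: $\sqrt{429} \approx 20.712$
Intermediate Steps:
$r = - \frac{1}{16}$ ($r = \frac{\left(-2\right) \frac{1}{8}}{4} = \frac{1}{4} \left(- \frac{1}{4}\right) = - \frac{1}{16} \approx -0.0625$)
$M{\left(T,K \right)} = -18 + 6 T$ ($M{\left(T,K \right)} = 6 \left(-3 + T\right) = -18 + 6 T$)
$X = 285$ ($X = - \frac{\left(-18 + 6 \left(-2\right)\right) \left(\left(83 - 26\right) - 19\right)}{4} = - \frac{\left(-18 - 12\right) \left(57 - 19\right)}{4} = - \frac{\left(-30\right) 38}{4} = \left(- \frac{1}{4}\right) \left(-1140\right) = 285$)
$\sqrt{X + C{\left(-44 + 80 \right)}} = \sqrt{285 + 4 \left(-44 + 80\right)} = \sqrt{285 + 4 \cdot 36} = \sqrt{285 + 144} = \sqrt{429}$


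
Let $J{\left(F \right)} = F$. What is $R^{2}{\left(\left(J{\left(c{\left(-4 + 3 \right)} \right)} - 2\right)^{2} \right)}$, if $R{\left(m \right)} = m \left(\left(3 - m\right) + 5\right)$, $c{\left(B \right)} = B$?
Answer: $81$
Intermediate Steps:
$R{\left(m \right)} = m \left(8 - m\right)$
$R^{2}{\left(\left(J{\left(c{\left(-4 + 3 \right)} \right)} - 2\right)^{2} \right)} = \left(\left(\left(-4 + 3\right) - 2\right)^{2} \left(8 - \left(\left(-4 + 3\right) - 2\right)^{2}\right)\right)^{2} = \left(\left(-1 - 2\right)^{2} \left(8 - \left(-1 - 2\right)^{2}\right)\right)^{2} = \left(\left(-3\right)^{2} \left(8 - \left(-3\right)^{2}\right)\right)^{2} = \left(9 \left(8 - 9\right)\right)^{2} = \left(9 \left(-1\right)\right)^{2} = \left(-9\right)^{2} = 81$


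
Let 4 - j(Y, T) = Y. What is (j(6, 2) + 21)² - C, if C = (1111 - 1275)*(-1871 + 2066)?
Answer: 32341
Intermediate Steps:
j(Y, T) = 4 - Y
C = -31980 (C = -164*195 = -31980)
(j(6, 2) + 21)² - C = ((4 - 1*6) + 21)² - 1*(-31980) = ((4 - 6) + 21)² + 31980 = (-2 + 21)² + 31980 = 19² + 31980 = 361 + 31980 = 32341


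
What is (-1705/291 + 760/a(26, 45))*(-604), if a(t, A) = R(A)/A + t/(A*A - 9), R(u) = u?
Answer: -133597838900/297111 ≈ -4.4966e+5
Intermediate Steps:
a(t, A) = 1 + t/(-9 + A**2) (a(t, A) = A/A + t/(A*A - 9) = 1 + t/(A**2 - 9) = 1 + t/(-9 + A**2))
(-1705/291 + 760/a(26, 45))*(-604) = (-1705/291 + 760/(((-9 + 26 + 45**2)/(-9 + 45**2))))*(-604) = (-1705*1/291 + 760/(((-9 + 26 + 2025)/(-9 + 2025))))*(-604) = (-1705/291 + 760/((2042/2016)))*(-604) = (-1705/291 + 760/(((1/2016)*2042)))*(-604) = (-1705/291 + 760/(1021/1008))*(-604) = (-1705/291 + 760*(1008/1021))*(-604) = (-1705/291 + 766080/1021)*(-604) = (221188475/297111)*(-604) = -133597838900/297111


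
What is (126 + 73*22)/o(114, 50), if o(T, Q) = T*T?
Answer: 433/3249 ≈ 0.13327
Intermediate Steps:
o(T, Q) = T²
(126 + 73*22)/o(114, 50) = (126 + 73*22)/(114²) = (126 + 1606)/12996 = 1732*(1/12996) = 433/3249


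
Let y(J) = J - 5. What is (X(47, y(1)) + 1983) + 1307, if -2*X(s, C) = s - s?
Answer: 3290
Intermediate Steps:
y(J) = -5 + J
X(s, C) = 0 (X(s, C) = -(s - s)/2 = -½*0 = 0)
(X(47, y(1)) + 1983) + 1307 = (0 + 1983) + 1307 = 1983 + 1307 = 3290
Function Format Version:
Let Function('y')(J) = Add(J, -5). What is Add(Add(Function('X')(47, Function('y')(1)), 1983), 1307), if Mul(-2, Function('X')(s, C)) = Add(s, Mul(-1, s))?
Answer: 3290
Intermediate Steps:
Function('y')(J) = Add(-5, J)
Function('X')(s, C) = 0 (Function('X')(s, C) = Mul(Rational(-1, 2), Add(s, Mul(-1, s))) = Mul(Rational(-1, 2), 0) = 0)
Add(Add(Function('X')(47, Function('y')(1)), 1983), 1307) = Add(Add(0, 1983), 1307) = Add(1983, 1307) = 3290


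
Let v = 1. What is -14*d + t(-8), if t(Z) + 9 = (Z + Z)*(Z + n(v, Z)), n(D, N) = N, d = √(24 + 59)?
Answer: 247 - 14*√83 ≈ 119.45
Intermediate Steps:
d = √83 ≈ 9.1104
t(Z) = -9 + 4*Z² (t(Z) = -9 + (Z + Z)*(Z + Z) = -9 + (2*Z)*(2*Z) = -9 + 4*Z²)
-14*d + t(-8) = -14*√83 + (-9 + 4*(-8)²) = -14*√83 + (-9 + 4*64) = -14*√83 + (-9 + 256) = -14*√83 + 247 = 247 - 14*√83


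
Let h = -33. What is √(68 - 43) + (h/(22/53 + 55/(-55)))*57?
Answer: 99848/31 ≈ 3220.9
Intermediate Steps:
√(68 - 43) + (h/(22/53 + 55/(-55)))*57 = √(68 - 43) - 33/(22/53 + 55/(-55))*57 = √25 - 33/(22*(1/53) + 55*(-1/55))*57 = 5 - 33/(22/53 - 1)*57 = 5 - 33/(-31/53)*57 = 5 - 33*(-53/31)*57 = 5 + (1749/31)*57 = 5 + 99693/31 = 99848/31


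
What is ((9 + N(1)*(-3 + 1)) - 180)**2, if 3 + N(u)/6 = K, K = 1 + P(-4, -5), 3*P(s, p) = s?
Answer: 17161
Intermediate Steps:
P(s, p) = s/3
K = -1/3 (K = 1 + (1/3)*(-4) = 1 - 4/3 = -1/3 ≈ -0.33333)
N(u) = -20 (N(u) = -18 + 6*(-1/3) = -18 - 2 = -20)
((9 + N(1)*(-3 + 1)) - 180)**2 = ((9 - 20*(-3 + 1)) - 180)**2 = ((9 - 20*(-2)) - 180)**2 = ((9 + 40) - 180)**2 = (49 - 180)**2 = (-131)**2 = 17161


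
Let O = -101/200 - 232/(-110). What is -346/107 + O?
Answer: -383597/235400 ≈ -1.6296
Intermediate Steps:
O = 3529/2200 (O = -101*1/200 - 232*(-1/110) = -101/200 + 116/55 = 3529/2200 ≈ 1.6041)
-346/107 + O = -346/107 + 3529/2200 = -383597/235400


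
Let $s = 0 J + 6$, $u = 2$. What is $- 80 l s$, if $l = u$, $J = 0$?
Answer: $-960$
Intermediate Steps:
$l = 2$
$s = 6$ ($s = 0 \cdot 0 + 6 = 0 + 6 = 6$)
$- 80 l s = \left(-80\right) 2 \cdot 6 = \left(-160\right) 6 = -960$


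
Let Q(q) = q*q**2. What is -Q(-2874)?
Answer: 23738883624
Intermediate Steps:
Q(q) = q**3
-Q(-2874) = -1*(-2874)**3 = -1*(-23738883624) = 23738883624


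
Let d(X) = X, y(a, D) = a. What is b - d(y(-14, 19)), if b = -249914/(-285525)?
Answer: 4247264/285525 ≈ 14.875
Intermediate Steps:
b = 249914/285525 (b = -249914*(-1/285525) = 249914/285525 ≈ 0.87528)
b - d(y(-14, 19)) = 249914/285525 - 1*(-14) = 249914/285525 + 14 = 4247264/285525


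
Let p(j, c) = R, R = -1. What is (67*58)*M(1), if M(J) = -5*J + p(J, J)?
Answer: -23316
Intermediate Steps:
p(j, c) = -1
M(J) = -1 - 5*J (M(J) = -5*J - 1 = -1 - 5*J)
(67*58)*M(1) = (67*58)*(-1 - 5*1) = 3886*(-1 - 5) = 3886*(-6) = -23316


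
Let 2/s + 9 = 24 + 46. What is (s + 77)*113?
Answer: 530987/61 ≈ 8704.7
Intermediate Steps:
s = 2/61 (s = 2/(-9 + (24 + 46)) = 2/(-9 + 70) = 2/61 ≈ 0.032787)
(s + 77)*113 = (2/61 + 77)*113 = (4699/61)*113 = 530987/61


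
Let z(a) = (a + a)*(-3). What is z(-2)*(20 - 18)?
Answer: 24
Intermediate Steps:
z(a) = -6*a (z(a) = (2*a)*(-3) = -6*a)
z(-2)*(20 - 18) = (-6*(-2))*(20 - 18) = 12*2 = 24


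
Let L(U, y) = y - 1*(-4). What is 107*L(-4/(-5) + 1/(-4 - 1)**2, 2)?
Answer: 642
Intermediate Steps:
L(U, y) = 4 + y (L(U, y) = y + 4 = 4 + y)
107*L(-4/(-5) + 1/(-4 - 1)**2, 2) = 107*(4 + 2) = 107*6 = 642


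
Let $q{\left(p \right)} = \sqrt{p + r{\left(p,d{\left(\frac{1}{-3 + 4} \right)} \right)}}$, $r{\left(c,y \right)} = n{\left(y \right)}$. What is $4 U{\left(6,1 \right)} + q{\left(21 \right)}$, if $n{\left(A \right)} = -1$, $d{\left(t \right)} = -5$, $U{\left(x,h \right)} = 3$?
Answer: $12 + 2 \sqrt{5} \approx 16.472$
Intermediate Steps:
$r{\left(c,y \right)} = -1$
$q{\left(p \right)} = \sqrt{-1 + p}$ ($q{\left(p \right)} = \sqrt{p - 1} = \sqrt{-1 + p}$)
$4 U{\left(6,1 \right)} + q{\left(21 \right)} = 4 \cdot 3 + \sqrt{-1 + 21} = 12 + \sqrt{20} = 12 + 2 \sqrt{5}$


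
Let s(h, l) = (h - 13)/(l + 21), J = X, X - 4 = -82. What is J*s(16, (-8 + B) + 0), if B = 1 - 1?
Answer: -18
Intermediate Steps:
X = -78 (X = 4 - 82 = -78)
J = -78
B = 0
s(h, l) = (-13 + h)/(21 + l)
J*s(16, (-8 + B) + 0) = -78*(-13 + 16)/(21 + ((-8 + 0) + 0)) = -78*3/(21 + (-8 + 0)) = -78*3/(21 - 8) = -78*3/13 = -18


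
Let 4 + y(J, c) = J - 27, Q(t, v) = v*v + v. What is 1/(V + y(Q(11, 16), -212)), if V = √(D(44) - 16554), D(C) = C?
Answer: 241/74591 - I*√16510/74591 ≈ 0.003231 - 0.0017226*I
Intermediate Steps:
Q(t, v) = v + v² (Q(t, v) = v² + v = v + v²)
y(J, c) = -31 + J (y(J, c) = -4 + (J - 27) = -4 + (-27 + J) = -31 + J)
V = I*√16510 (V = √(44 - 16554) = √(-16510) = I*√16510 ≈ 128.49*I)
1/(V + y(Q(11, 16), -212)) = 1/(I*√16510 + (-31 + 16*(1 + 16))) = 1/(I*√16510 + (-31 + 16*17)) = 1/(I*√16510 + (-31 + 272)) = 1/(I*√16510 + 241) = 1/(241 + I*√16510)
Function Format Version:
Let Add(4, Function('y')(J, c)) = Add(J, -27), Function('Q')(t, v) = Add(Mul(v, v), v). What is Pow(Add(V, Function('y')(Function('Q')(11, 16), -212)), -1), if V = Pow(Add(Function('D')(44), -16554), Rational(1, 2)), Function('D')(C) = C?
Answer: Add(Rational(241, 74591), Mul(Rational(-1, 74591), I, Pow(16510, Rational(1, 2)))) ≈ Add(0.0032310, Mul(-0.0017226, I))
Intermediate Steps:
Function('Q')(t, v) = Add(v, Pow(v, 2)) (Function('Q')(t, v) = Add(Pow(v, 2), v) = Add(v, Pow(v, 2)))
Function('y')(J, c) = Add(-31, J) (Function('y')(J, c) = Add(-4, Add(J, -27)) = Add(-4, Add(-27, J)) = Add(-31, J))
V = Mul(I, Pow(16510, Rational(1, 2))) (V = Pow(Add(44, -16554), Rational(1, 2)) = Pow(-16510, Rational(1, 2)) = Mul(I, Pow(16510, Rational(1, 2))) ≈ Mul(128.49, I))
Pow(Add(V, Function('y')(Function('Q')(11, 16), -212)), -1) = Pow(Add(Mul(I, Pow(16510, Rational(1, 2))), Add(-31, Mul(16, Add(1, 16)))), -1) = Pow(Add(Mul(I, Pow(16510, Rational(1, 2))), Add(-31, Mul(16, 17))), -1) = Pow(Add(Mul(I, Pow(16510, Rational(1, 2))), Add(-31, 272)), -1) = Pow(Add(Mul(I, Pow(16510, Rational(1, 2))), 241), -1) = Pow(Add(241, Mul(I, Pow(16510, Rational(1, 2)))), -1)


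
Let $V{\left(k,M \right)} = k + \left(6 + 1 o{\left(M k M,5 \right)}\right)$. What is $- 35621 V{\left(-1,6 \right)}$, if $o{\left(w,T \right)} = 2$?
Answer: $-249347$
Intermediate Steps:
$V{\left(k,M \right)} = 8 + k$ ($V{\left(k,M \right)} = k + \left(6 + 1 \cdot 2\right) = k + \left(6 + 2\right) = k + 8 = 8 + k$)
$- 35621 V{\left(-1,6 \right)} = - 35621 \left(8 - 1\right) = \left(-35621\right) 7 = -249347$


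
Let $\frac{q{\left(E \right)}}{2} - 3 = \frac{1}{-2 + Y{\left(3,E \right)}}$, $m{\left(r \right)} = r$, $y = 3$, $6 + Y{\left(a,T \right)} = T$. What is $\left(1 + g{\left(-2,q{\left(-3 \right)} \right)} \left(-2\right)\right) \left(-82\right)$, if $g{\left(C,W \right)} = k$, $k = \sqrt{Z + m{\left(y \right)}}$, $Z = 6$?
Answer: $410$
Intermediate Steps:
$Y{\left(a,T \right)} = -6 + T$
$q{\left(E \right)} = 6 + \frac{2}{-8 + E}$ ($q{\left(E \right)} = 6 + \frac{2}{-2 + \left(-6 + E\right)} = 6 + \frac{2}{-8 + E}$)
$k = 3$ ($k = \sqrt{6 + 3} = \sqrt{9} = 3$)
$g{\left(C,W \right)} = 3$
$\left(1 + g{\left(-2,q{\left(-3 \right)} \right)} \left(-2\right)\right) \left(-82\right) = \left(1 + 3 \left(-2\right)\right) \left(-82\right) = \left(1 - 6\right) \left(-82\right) = \left(-5\right) \left(-82\right) = 410$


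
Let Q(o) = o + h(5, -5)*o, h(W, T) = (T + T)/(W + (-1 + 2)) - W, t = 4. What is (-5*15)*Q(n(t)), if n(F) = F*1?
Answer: 1700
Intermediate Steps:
n(F) = F
h(W, T) = -W + 2*T/(1 + W) (h(W, T) = (2*T)/(W + 1) - W = (2*T)/(1 + W) - W = 2*T/(1 + W) - W = -W + 2*T/(1 + W))
Q(o) = -17*o/3 (Q(o) = o + ((-1*5 - 1*5² + 2*(-5))/(1 + 5))*o = o + ((-5 - 1*25 - 10)/6)*o = o + ((-5 - 25 - 10)/6)*o = o + ((⅙)*(-40))*o = o - 20*o/3 = -17*o/3)
(-5*15)*Q(n(t)) = (-5*15)*(-17/3*4) = -75*(-68/3) = 1700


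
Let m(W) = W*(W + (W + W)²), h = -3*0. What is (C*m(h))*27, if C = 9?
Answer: 0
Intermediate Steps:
h = 0
m(W) = W*(W + 4*W²) (m(W) = W*(W + (2*W)²) = W*(W + 4*W²))
(C*m(h))*27 = (9*(0²*(1 + 4*0)))*27 = (9*(0*(1 + 0)))*27 = (9*(0*1))*27 = (9*0)*27 = 0*27 = 0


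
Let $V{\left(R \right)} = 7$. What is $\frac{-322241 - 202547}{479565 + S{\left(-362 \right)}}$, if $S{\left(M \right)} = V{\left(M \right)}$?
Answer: $- \frac{131197}{119893} \approx -1.0943$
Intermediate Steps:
$S{\left(M \right)} = 7$
$\frac{-322241 - 202547}{479565 + S{\left(-362 \right)}} = \frac{-322241 - 202547}{479565 + 7} = - \frac{524788}{479572} = \left(-524788\right) \frac{1}{479572} = - \frac{131197}{119893}$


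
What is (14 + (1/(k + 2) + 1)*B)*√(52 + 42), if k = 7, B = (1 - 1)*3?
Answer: 14*√94 ≈ 135.74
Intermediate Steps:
B = 0 (B = 0*3 = 0)
(14 + (1/(k + 2) + 1)*B)*√(52 + 42) = (14 + (1/(7 + 2) + 1)*0)*√(52 + 42) = (14 + (1/9 + 1)*0)*√94 = (14 + (⅑ + 1)*0)*√94 = (14 + (10/9)*0)*√94 = (14 + 0)*√94 = 14*√94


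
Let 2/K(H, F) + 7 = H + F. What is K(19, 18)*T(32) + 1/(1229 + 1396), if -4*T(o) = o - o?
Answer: 1/2625 ≈ 0.00038095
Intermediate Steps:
T(o) = 0 (T(o) = -(o - o)/4 = -¼*0 = 0)
K(H, F) = 2/(-7 + F + H) (K(H, F) = 2/(-7 + (H + F)) = 2/(-7 + (F + H)) = 2/(-7 + F + H))
K(19, 18)*T(32) + 1/(1229 + 1396) = (2/(-7 + 18 + 19))*0 + 1/(1229 + 1396) = (2/30)*0 + 1/2625 = (2*(1/30))*0 + 1/2625 = (1/15)*0 + 1/2625 = 0 + 1/2625 = 1/2625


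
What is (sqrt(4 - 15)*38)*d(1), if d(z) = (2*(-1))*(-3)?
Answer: 228*I*sqrt(11) ≈ 756.19*I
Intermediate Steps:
d(z) = 6 (d(z) = -2*(-3) = 6)
(sqrt(4 - 15)*38)*d(1) = (sqrt(4 - 15)*38)*6 = (sqrt(-11)*38)*6 = ((I*sqrt(11))*38)*6 = (38*I*sqrt(11))*6 = 228*I*sqrt(11)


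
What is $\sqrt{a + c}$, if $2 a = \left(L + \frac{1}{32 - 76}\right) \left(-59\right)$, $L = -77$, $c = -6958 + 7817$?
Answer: $\frac{\sqrt{6061946}}{44} \approx 55.957$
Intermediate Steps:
$c = 859$
$a = \frac{199951}{88}$ ($a = \frac{\left(-77 + \frac{1}{32 - 76}\right) \left(-59\right)}{2} = \frac{\left(-77 + \frac{1}{-44}\right) \left(-59\right)}{2} = \frac{\left(-77 - \frac{1}{44}\right) \left(-59\right)}{2} = \frac{\left(- \frac{3389}{44}\right) \left(-59\right)}{2} = \frac{1}{2} \cdot \frac{199951}{44} = \frac{199951}{88} \approx 2272.2$)
$\sqrt{a + c} = \sqrt{\frac{199951}{88} + 859} = \sqrt{\frac{275543}{88}} = \frac{\sqrt{6061946}}{44}$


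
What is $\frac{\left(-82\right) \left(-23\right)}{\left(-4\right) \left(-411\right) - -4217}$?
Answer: $\frac{1886}{5861} \approx 0.32179$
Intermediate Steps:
$\frac{\left(-82\right) \left(-23\right)}{\left(-4\right) \left(-411\right) - -4217} = \frac{1886}{1644 + 4217} = \frac{1886}{5861}$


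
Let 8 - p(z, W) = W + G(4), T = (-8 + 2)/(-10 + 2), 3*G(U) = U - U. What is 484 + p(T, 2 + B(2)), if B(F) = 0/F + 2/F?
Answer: 489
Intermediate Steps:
G(U) = 0 (G(U) = (U - U)/3 = (⅓)*0 = 0)
B(F) = 2/F (B(F) = 0 + 2/F = 2/F)
T = ¾ (T = -6/(-8) = -6*(-⅛) = ¾ ≈ 0.75000)
p(z, W) = 8 - W (p(z, W) = 8 - (W + 0) = 8 - W)
484 + p(T, 2 + B(2)) = 484 + (8 - (2 + 2/2)) = 484 + (8 - (2 + 2*(½))) = 484 + (8 - (2 + 1)) = 484 + (8 - 1*3) = 484 + (8 - 3) = 484 + 5 = 489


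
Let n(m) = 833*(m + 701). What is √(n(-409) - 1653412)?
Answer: 8*I*√22034 ≈ 1187.5*I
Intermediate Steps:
n(m) = 583933 + 833*m (n(m) = 833*(701 + m) = 583933 + 833*m)
√(n(-409) - 1653412) = √((583933 + 833*(-409)) - 1653412) = √((583933 - 340697) - 1653412) = √(243236 - 1653412) = √(-1410176) = 8*I*√22034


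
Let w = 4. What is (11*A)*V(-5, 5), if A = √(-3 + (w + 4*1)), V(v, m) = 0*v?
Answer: 0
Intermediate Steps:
V(v, m) = 0
A = √5 (A = √(-3 + (4 + 4*1)) = √(-3 + (4 + 4)) = √(-3 + 8) = √5 ≈ 2.2361)
(11*A)*V(-5, 5) = (11*√5)*0 = 0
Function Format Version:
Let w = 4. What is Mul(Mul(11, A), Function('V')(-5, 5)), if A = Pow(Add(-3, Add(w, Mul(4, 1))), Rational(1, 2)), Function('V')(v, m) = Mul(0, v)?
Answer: 0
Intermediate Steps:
Function('V')(v, m) = 0
A = Pow(5, Rational(1, 2)) (A = Pow(Add(-3, Add(4, Mul(4, 1))), Rational(1, 2)) = Pow(Add(-3, Add(4, 4)), Rational(1, 2)) = Pow(Add(-3, 8), Rational(1, 2)) = Pow(5, Rational(1, 2)) ≈ 2.2361)
Mul(Mul(11, A), Function('V')(-5, 5)) = Mul(Mul(11, Pow(5, Rational(1, 2))), 0) = 0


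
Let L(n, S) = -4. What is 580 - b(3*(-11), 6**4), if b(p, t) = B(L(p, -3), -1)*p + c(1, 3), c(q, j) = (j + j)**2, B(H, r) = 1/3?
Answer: 555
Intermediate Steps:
B(H, r) = 1/3
c(q, j) = 4*j**2 (c(q, j) = (2*j)**2 = 4*j**2)
b(p, t) = 36 + p/3 (b(p, t) = p/3 + 4*3**2 = p/3 + 4*9 = p/3 + 36 = 36 + p/3)
580 - b(3*(-11), 6**4) = 580 - (36 + (3*(-11))/3) = 580 - (36 + (1/3)*(-33)) = 580 - (36 - 11) = 580 - 1*25 = 580 - 25 = 555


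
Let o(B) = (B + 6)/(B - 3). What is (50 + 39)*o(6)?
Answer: 356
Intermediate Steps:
o(B) = (6 + B)/(-3 + B)
(50 + 39)*o(6) = (50 + 39)*((6 + 6)/(-3 + 6)) = 89*(12/3) = 89*((⅓)*12) = 89*4 = 356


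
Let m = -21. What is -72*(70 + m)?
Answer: -3528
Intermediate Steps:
-72*(70 + m) = -72*(70 - 21) = -72*49 = -3528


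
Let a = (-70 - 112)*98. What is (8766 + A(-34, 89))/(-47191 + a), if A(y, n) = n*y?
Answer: -5740/65027 ≈ -0.088271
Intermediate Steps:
a = -17836 (a = -182*98 = -17836)
(8766 + A(-34, 89))/(-47191 + a) = (8766 + 89*(-34))/(-47191 - 17836) = (8766 - 3026)/(-65027) = 5740*(-1/65027) = -5740/65027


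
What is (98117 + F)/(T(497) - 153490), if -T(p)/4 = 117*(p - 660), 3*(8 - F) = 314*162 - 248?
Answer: -243755/231618 ≈ -1.0524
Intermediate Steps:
F = -50596/3 (F = 8 - (314*162 - 248)/3 = 8 - (50868 - 248)/3 = 8 - ⅓*50620 = 8 - 50620/3 = -50596/3 ≈ -16865.)
T(p) = 308880 - 468*p (T(p) = -468*(p - 660) = -468*(-660 + p) = -4*(-77220 + 117*p) = 308880 - 468*p)
(98117 + F)/(T(497) - 153490) = (98117 - 50596/3)/((308880 - 468*497) - 153490) = 243755/(3*((308880 - 232596) - 153490)) = 243755/(3*(76284 - 153490)) = (243755/3)/(-77206) = (243755/3)*(-1/77206) = -243755/231618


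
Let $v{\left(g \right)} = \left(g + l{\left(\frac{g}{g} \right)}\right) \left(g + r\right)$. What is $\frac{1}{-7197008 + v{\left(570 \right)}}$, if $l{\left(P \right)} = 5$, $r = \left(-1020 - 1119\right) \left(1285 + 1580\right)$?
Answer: $- \frac{1}{3530604383} \approx -2.8324 \cdot 10^{-10}$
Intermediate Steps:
$r = -6128235$ ($r = \left(-2139\right) 2865 = -6128235$)
$v{\left(g \right)} = \left(-6128235 + g\right) \left(5 + g\right)$ ($v{\left(g \right)} = \left(g + 5\right) \left(g - 6128235\right) = \left(5 + g\right) \left(-6128235 + g\right) = \left(-6128235 + g\right) \left(5 + g\right)$)
$\frac{1}{-7197008 + v{\left(570 \right)}} = \frac{1}{-7197008 - \left(3523732275 - 324900\right)} = \frac{1}{-7197008 - 3523407375} = \frac{1}{-3530604383} = - \frac{1}{3530604383}$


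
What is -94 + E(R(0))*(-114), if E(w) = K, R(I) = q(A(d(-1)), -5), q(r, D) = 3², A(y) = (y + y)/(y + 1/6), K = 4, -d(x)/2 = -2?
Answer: -550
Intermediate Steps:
d(x) = 4 (d(x) = -2*(-2) = 4)
A(y) = 2*y/(⅙ + y) (A(y) = (2*y)/(y + ⅙) = (2*y)/(⅙ + y) = 2*y/(⅙ + y))
q(r, D) = 9
R(I) = 9
E(w) = 4
-94 + E(R(0))*(-114) = -94 + 4*(-114) = -94 - 456 = -550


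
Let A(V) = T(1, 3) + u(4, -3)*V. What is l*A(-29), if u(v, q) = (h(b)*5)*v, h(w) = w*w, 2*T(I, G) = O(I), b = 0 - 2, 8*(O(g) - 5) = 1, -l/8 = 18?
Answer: 333711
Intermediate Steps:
l = -144 (l = -8*18 = -144)
O(g) = 41/8 (O(g) = 5 + (⅛)*1 = 5 + ⅛ = 41/8)
b = -2
T(I, G) = 41/16 (T(I, G) = (½)*(41/8) = 41/16)
h(w) = w²
u(v, q) = 20*v (u(v, q) = ((-2)²*5)*v = (4*5)*v = 20*v)
A(V) = 41/16 + 80*V (A(V) = 41/16 + (20*4)*V = 41/16 + 80*V)
l*A(-29) = -144*(41/16 + 80*(-29)) = -144*(41/16 - 2320) = -144*(-37079/16) = 333711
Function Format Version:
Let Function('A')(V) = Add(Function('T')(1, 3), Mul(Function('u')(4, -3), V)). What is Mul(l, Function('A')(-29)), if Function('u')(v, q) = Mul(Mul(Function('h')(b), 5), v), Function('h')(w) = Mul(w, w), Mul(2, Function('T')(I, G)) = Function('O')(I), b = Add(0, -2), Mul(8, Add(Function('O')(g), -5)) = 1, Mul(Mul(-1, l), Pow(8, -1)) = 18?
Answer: 333711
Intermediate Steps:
l = -144 (l = Mul(-8, 18) = -144)
Function('O')(g) = Rational(41, 8) (Function('O')(g) = Add(5, Mul(Rational(1, 8), 1)) = Add(5, Rational(1, 8)) = Rational(41, 8))
b = -2
Function('T')(I, G) = Rational(41, 16) (Function('T')(I, G) = Mul(Rational(1, 2), Rational(41, 8)) = Rational(41, 16))
Function('h')(w) = Pow(w, 2)
Function('u')(v, q) = Mul(20, v) (Function('u')(v, q) = Mul(Mul(Pow(-2, 2), 5), v) = Mul(Mul(4, 5), v) = Mul(20, v))
Function('A')(V) = Add(Rational(41, 16), Mul(80, V)) (Function('A')(V) = Add(Rational(41, 16), Mul(Mul(20, 4), V)) = Add(Rational(41, 16), Mul(80, V)))
Mul(l, Function('A')(-29)) = Mul(-144, Add(Rational(41, 16), Mul(80, -29))) = Mul(-144, Add(Rational(41, 16), -2320)) = Mul(-144, Rational(-37079, 16)) = 333711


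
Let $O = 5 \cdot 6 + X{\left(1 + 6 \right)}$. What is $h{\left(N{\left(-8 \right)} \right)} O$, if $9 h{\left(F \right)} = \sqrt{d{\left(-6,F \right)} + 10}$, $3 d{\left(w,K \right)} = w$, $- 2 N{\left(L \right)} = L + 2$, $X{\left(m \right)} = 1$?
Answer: $\frac{62 \sqrt{2}}{9} \approx 9.7424$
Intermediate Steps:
$N{\left(L \right)} = -1 - \frac{L}{2}$ ($N{\left(L \right)} = - \frac{L + 2}{2} = - \frac{2 + L}{2} = -1 - \frac{L}{2}$)
$d{\left(w,K \right)} = \frac{w}{3}$
$h{\left(F \right)} = \frac{2 \sqrt{2}}{9}$ ($h{\left(F \right)} = \frac{\sqrt{\frac{1}{3} \left(-6\right) + 10}}{9} = \frac{\sqrt{-2 + 10}}{9} = \frac{\sqrt{8}}{9} = \frac{2 \sqrt{2}}{9}$)
$O = 31$ ($O = 5 \cdot 6 + 1 = 30 + 1 = 31$)
$h{\left(N{\left(-8 \right)} \right)} O = \frac{2 \sqrt{2}}{9} \cdot 31 = \frac{62 \sqrt{2}}{9}$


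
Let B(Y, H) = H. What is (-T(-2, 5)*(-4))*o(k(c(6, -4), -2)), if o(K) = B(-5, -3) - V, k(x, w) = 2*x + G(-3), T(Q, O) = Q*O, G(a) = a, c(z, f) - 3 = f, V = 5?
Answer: 320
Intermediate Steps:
c(z, f) = 3 + f
T(Q, O) = O*Q
k(x, w) = -3 + 2*x (k(x, w) = 2*x - 3 = -3 + 2*x)
o(K) = -8 (o(K) = -3 - 1*5 = -3 - 5 = -8)
(-T(-2, 5)*(-4))*o(k(c(6, -4), -2)) = (-5*(-2)*(-4))*(-8) = (-1*(-10)*(-4))*(-8) = (10*(-4))*(-8) = -40*(-8) = 320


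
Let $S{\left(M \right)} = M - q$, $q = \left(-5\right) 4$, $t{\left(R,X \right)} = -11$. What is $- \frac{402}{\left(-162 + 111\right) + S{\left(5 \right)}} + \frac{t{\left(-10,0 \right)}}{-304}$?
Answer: $\frac{61247}{3952} \approx 15.498$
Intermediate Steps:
$q = -20$
$S{\left(M \right)} = 20 + M$ ($S{\left(M \right)} = M - -20 = M + 20 = 20 + M$)
$- \frac{402}{\left(-162 + 111\right) + S{\left(5 \right)}} + \frac{t{\left(-10,0 \right)}}{-304} = - \frac{402}{\left(-162 + 111\right) + \left(20 + 5\right)} - \frac{11}{-304} = - \frac{402}{-51 + 25} - - \frac{11}{304} = - \frac{402}{-26} + \frac{11}{304} = \left(-402\right) \left(- \frac{1}{26}\right) + \frac{11}{304} = \frac{201}{13} + \frac{11}{304} = \frac{61247}{3952}$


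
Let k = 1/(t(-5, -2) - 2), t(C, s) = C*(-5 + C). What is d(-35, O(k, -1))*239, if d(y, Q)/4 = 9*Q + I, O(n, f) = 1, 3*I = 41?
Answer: 65008/3 ≈ 21669.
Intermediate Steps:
I = 41/3 (I = (1/3)*41 = 41/3 ≈ 13.667)
k = 1/48 (k = 1/(-5*(-5 - 5) - 2) = 1/(-5*(-10) - 2) = 1/(50 - 2) = 1/48 ≈ 0.020833)
d(y, Q) = 164/3 + 36*Q (d(y, Q) = 4*(9*Q + 41/3) = 4*(41/3 + 9*Q) = 164/3 + 36*Q)
d(-35, O(k, -1))*239 = (164/3 + 36*1)*239 = (164/3 + 36)*239 = (272/3)*239 = 65008/3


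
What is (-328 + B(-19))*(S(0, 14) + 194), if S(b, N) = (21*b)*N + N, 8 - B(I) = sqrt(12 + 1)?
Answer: -66560 - 208*sqrt(13) ≈ -67310.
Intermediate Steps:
B(I) = 8 - sqrt(13) (B(I) = 8 - sqrt(12 + 1) = 8 - sqrt(13))
S(b, N) = N + 21*N*b (S(b, N) = 21*N*b + N = N + 21*N*b)
(-328 + B(-19))*(S(0, 14) + 194) = (-328 + (8 - sqrt(13)))*(14*(1 + 21*0) + 194) = (-320 - sqrt(13))*(14*(1 + 0) + 194) = (-320 - sqrt(13))*(14*1 + 194) = (-320 - sqrt(13))*(14 + 194) = (-320 - sqrt(13))*208 = -66560 - 208*sqrt(13)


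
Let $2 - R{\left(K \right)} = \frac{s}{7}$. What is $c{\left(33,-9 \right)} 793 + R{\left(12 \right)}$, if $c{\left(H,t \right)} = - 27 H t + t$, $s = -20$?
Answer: $\frac{44463544}{7} \approx 6.3519 \cdot 10^{6}$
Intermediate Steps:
$R{\left(K \right)} = \frac{34}{7}$ ($R{\left(K \right)} = 2 - - \frac{20}{7} = 2 + \frac{20}{7} = \frac{34}{7}$)
$c{\left(H,t \right)} = t - 27 H t$ ($c{\left(H,t \right)} = - 27 H t + t = t - 27 H t$)
$c{\left(33,-9 \right)} 793 + R{\left(12 \right)} = - 9 \left(1 - 891\right) 793 + \frac{34}{7} = \left(-9\right) \left(-890\right) 793 + \frac{34}{7} = 8010 \cdot 793 + \frac{34}{7} = 6351930 + \frac{34}{7} = \frac{44463544}{7}$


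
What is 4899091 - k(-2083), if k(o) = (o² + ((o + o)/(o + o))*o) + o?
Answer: 564368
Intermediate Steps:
k(o) = o² + 2*o (k(o) = (o² + ((2*o)/((2*o)))*o) + o = (o² + ((2*o)*(1/(2*o)))*o) + o = (o² + 1*o) + o = (o² + o) + o = (o + o²) + o = o² + 2*o)
4899091 - k(-2083) = 4899091 - (-2083)*(2 - 2083) = 4899091 - (-2083)*(-2081) = 4899091 - 1*4334723 = 4899091 - 4334723 = 564368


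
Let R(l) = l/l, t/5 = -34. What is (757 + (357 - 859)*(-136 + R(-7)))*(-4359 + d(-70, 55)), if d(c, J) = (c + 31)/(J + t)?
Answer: -34348884642/115 ≈ -2.9869e+8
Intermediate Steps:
t = -170 (t = 5*(-34) = -170)
R(l) = 1
d(c, J) = (31 + c)/(-170 + J) (d(c, J) = (c + 31)/(J - 170) = (31 + c)/(-170 + J))
(757 + (357 - 859)*(-136 + R(-7)))*(-4359 + d(-70, 55)) = (757 + (357 - 859)*(-136 + 1))*(-4359 + (31 - 70)/(-170 + 55)) = (757 - 502*(-135))*(-4359 - 39/(-115)) = (757 + 67770)*(-4359 - 1/115*(-39)) = 68527*(-4359 + 39/115) = 68527*(-501246/115) = -34348884642/115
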